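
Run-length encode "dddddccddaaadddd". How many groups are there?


Input: dddddccddaaadddd
Scanning for consecutive runs:
  Group 1: 'd' x 5 (positions 0-4)
  Group 2: 'c' x 2 (positions 5-6)
  Group 3: 'd' x 2 (positions 7-8)
  Group 4: 'a' x 3 (positions 9-11)
  Group 5: 'd' x 4 (positions 12-15)
Total groups: 5

5


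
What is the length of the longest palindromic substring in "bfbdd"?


Input: "bfbdd"
Checking substrings for palindromes:
  [0:3] "bfb" (len 3) => palindrome
  [3:5] "dd" (len 2) => palindrome
Longest palindromic substring: "bfb" with length 3

3


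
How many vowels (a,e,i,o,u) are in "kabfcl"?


Input: kabfcl
Checking each character:
  'k' at position 0: consonant
  'a' at position 1: vowel (running total: 1)
  'b' at position 2: consonant
  'f' at position 3: consonant
  'c' at position 4: consonant
  'l' at position 5: consonant
Total vowels: 1

1


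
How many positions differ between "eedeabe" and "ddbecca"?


Comparing "eedeabe" and "ddbecca" position by position:
  Position 0: 'e' vs 'd' => DIFFER
  Position 1: 'e' vs 'd' => DIFFER
  Position 2: 'd' vs 'b' => DIFFER
  Position 3: 'e' vs 'e' => same
  Position 4: 'a' vs 'c' => DIFFER
  Position 5: 'b' vs 'c' => DIFFER
  Position 6: 'e' vs 'a' => DIFFER
Positions that differ: 6

6


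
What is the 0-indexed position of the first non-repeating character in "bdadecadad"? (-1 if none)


Input: bdadecadad
Character frequencies:
  'a': 3
  'b': 1
  'c': 1
  'd': 4
  'e': 1
Scanning left to right for freq == 1:
  Position 0 ('b'): unique! => answer = 0

0


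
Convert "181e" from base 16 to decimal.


Input: "181e" in base 16
Positional expansion:
  Digit '1' (value 1) x 16^3 = 4096
  Digit '8' (value 8) x 16^2 = 2048
  Digit '1' (value 1) x 16^1 = 16
  Digit 'e' (value 14) x 16^0 = 14
Sum = 6174

6174


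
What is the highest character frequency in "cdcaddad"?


Input: cdcaddad
Character counts:
  'a': 2
  'c': 2
  'd': 4
Maximum frequency: 4

4


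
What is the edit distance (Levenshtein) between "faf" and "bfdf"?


Computing edit distance: "faf" -> "bfdf"
DP table:
           b    f    d    f
      0    1    2    3    4
  f   1    1    1    2    3
  a   2    2    2    2    3
  f   3    3    2    3    2
Edit distance = dp[3][4] = 2

2


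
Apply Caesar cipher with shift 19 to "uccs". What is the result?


Caesar cipher: shift "uccs" by 19
  'u' (pos 20) + 19 = pos 13 = 'n'
  'c' (pos 2) + 19 = pos 21 = 'v'
  'c' (pos 2) + 19 = pos 21 = 'v'
  's' (pos 18) + 19 = pos 11 = 'l'
Result: nvvl

nvvl


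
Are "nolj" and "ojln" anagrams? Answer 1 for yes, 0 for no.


Strings: "nolj", "ojln"
Sorted first:  jlno
Sorted second: jlno
Sorted forms match => anagrams

1


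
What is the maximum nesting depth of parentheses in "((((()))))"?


Input: "((((()))))"
Tracking depth:
  Position 0 '(': depth becomes 1
  Position 1 '(': depth becomes 2
  Position 2 '(': depth becomes 3
  Position 3 '(': depth becomes 4
  Position 4 '(': depth becomes 5
  Position 5 ')': depth becomes 4
  Position 6 ')': depth becomes 3
  Position 7 ')': depth becomes 2
  Position 8 ')': depth becomes 1
  Position 9 ')': depth becomes 0
Maximum depth reached: 5

5


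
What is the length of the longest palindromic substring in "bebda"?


Input: "bebda"
Checking substrings for palindromes:
  [0:3] "beb" (len 3) => palindrome
Longest palindromic substring: "beb" with length 3

3


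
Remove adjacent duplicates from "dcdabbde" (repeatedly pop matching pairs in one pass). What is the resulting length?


Input: dcdabbde
Stack-based adjacent duplicate removal:
  Read 'd': push. Stack: d
  Read 'c': push. Stack: dc
  Read 'd': push. Stack: dcd
  Read 'a': push. Stack: dcda
  Read 'b': push. Stack: dcdab
  Read 'b': matches stack top 'b' => pop. Stack: dcda
  Read 'd': push. Stack: dcdad
  Read 'e': push. Stack: dcdade
Final stack: "dcdade" (length 6)

6


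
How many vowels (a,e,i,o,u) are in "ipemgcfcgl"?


Input: ipemgcfcgl
Checking each character:
  'i' at position 0: vowel (running total: 1)
  'p' at position 1: consonant
  'e' at position 2: vowel (running total: 2)
  'm' at position 3: consonant
  'g' at position 4: consonant
  'c' at position 5: consonant
  'f' at position 6: consonant
  'c' at position 7: consonant
  'g' at position 8: consonant
  'l' at position 9: consonant
Total vowels: 2

2


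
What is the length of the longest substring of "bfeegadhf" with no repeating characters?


Input: "bfeegadhf"
Sliding window (track last position of each char):
  Position 0 ('b'): window [0,0] length 1 -- new best
  Position 1 ('f'): window [0,1] length 2 -- new best
  Position 2 ('e'): window [0,2] length 3 -- new best
  Position 3 ('e'): repeat (last at 2), move window start to 3
  Position 3 ('e'): window [3,3] length 1
  Position 4 ('g'): window [3,4] length 2
  Position 5 ('a'): window [3,5] length 3
  Position 6 ('d'): window [3,6] length 4 -- new best
  Position 7 ('h'): window [3,7] length 5 -- new best
  Position 8 ('f'): window [3,8] length 6 -- new best
Longest substring with no repeats: "egadhf" with length 6

6


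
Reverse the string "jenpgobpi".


Input: jenpgobpi
Reading characters right to left:
  Position 8: 'i'
  Position 7: 'p'
  Position 6: 'b'
  Position 5: 'o'
  Position 4: 'g'
  Position 3: 'p'
  Position 2: 'n'
  Position 1: 'e'
  Position 0: 'j'
Reversed: ipbogpnej

ipbogpnej


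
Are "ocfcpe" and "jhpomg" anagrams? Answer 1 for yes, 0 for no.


Strings: "ocfcpe", "jhpomg"
Sorted first:  ccefop
Sorted second: ghjmop
Differ at position 0: 'c' vs 'g' => not anagrams

0


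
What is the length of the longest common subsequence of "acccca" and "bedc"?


LCS of "acccca" and "bedc"
DP table:
           b    e    d    c
      0    0    0    0    0
  a   0    0    0    0    0
  c   0    0    0    0    1
  c   0    0    0    0    1
  c   0    0    0    0    1
  c   0    0    0    0    1
  a   0    0    0    0    1
LCS length = dp[6][4] = 1

1


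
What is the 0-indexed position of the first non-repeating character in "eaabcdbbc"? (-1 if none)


Input: eaabcdbbc
Character frequencies:
  'a': 2
  'b': 3
  'c': 2
  'd': 1
  'e': 1
Scanning left to right for freq == 1:
  Position 0 ('e'): unique! => answer = 0

0


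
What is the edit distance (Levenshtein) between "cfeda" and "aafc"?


Computing edit distance: "cfeda" -> "aafc"
DP table:
           a    a    f    c
      0    1    2    3    4
  c   1    1    2    3    3
  f   2    2    2    2    3
  e   3    3    3    3    3
  d   4    4    4    4    4
  a   5    4    4    5    5
Edit distance = dp[5][4] = 5

5


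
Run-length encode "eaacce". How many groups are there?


Input: eaacce
Scanning for consecutive runs:
  Group 1: 'e' x 1 (positions 0-0)
  Group 2: 'a' x 2 (positions 1-2)
  Group 3: 'c' x 2 (positions 3-4)
  Group 4: 'e' x 1 (positions 5-5)
Total groups: 4

4


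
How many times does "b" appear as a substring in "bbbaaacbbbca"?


Searching for "b" in "bbbaaacbbbca"
Scanning each position:
  Position 0: "b" => MATCH
  Position 1: "b" => MATCH
  Position 2: "b" => MATCH
  Position 3: "a" => no
  Position 4: "a" => no
  Position 5: "a" => no
  Position 6: "c" => no
  Position 7: "b" => MATCH
  Position 8: "b" => MATCH
  Position 9: "b" => MATCH
  Position 10: "c" => no
  Position 11: "a" => no
Total occurrences: 6

6


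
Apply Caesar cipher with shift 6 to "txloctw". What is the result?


Caesar cipher: shift "txloctw" by 6
  't' (pos 19) + 6 = pos 25 = 'z'
  'x' (pos 23) + 6 = pos 3 = 'd'
  'l' (pos 11) + 6 = pos 17 = 'r'
  'o' (pos 14) + 6 = pos 20 = 'u'
  'c' (pos 2) + 6 = pos 8 = 'i'
  't' (pos 19) + 6 = pos 25 = 'z'
  'w' (pos 22) + 6 = pos 2 = 'c'
Result: zdruizc

zdruizc


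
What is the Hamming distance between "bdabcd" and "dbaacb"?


Comparing "bdabcd" and "dbaacb" position by position:
  Position 0: 'b' vs 'd' => differ
  Position 1: 'd' vs 'b' => differ
  Position 2: 'a' vs 'a' => same
  Position 3: 'b' vs 'a' => differ
  Position 4: 'c' vs 'c' => same
  Position 5: 'd' vs 'b' => differ
Total differences (Hamming distance): 4

4


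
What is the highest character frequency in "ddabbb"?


Input: ddabbb
Character counts:
  'a': 1
  'b': 3
  'd': 2
Maximum frequency: 3

3


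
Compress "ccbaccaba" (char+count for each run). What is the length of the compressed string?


Input: ccbaccaba
Runs:
  'c' x 2 => "c2"
  'b' x 1 => "b1"
  'a' x 1 => "a1"
  'c' x 2 => "c2"
  'a' x 1 => "a1"
  'b' x 1 => "b1"
  'a' x 1 => "a1"
Compressed: "c2b1a1c2a1b1a1"
Compressed length: 14

14


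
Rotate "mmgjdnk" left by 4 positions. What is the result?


Input: "mmgjdnk", rotate left by 4
First 4 characters: "mmgj"
Remaining characters: "dnk"
Concatenate remaining + first: "dnk" + "mmgj" = "dnkmmgj"

dnkmmgj


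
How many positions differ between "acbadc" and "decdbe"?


Comparing "acbadc" and "decdbe" position by position:
  Position 0: 'a' vs 'd' => DIFFER
  Position 1: 'c' vs 'e' => DIFFER
  Position 2: 'b' vs 'c' => DIFFER
  Position 3: 'a' vs 'd' => DIFFER
  Position 4: 'd' vs 'b' => DIFFER
  Position 5: 'c' vs 'e' => DIFFER
Positions that differ: 6

6


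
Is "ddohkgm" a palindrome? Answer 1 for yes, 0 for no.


Input: ddohkgm
Reversed: mgkhodd
  Compare pos 0 ('d') with pos 6 ('m'): MISMATCH
  Compare pos 1 ('d') with pos 5 ('g'): MISMATCH
  Compare pos 2 ('o') with pos 4 ('k'): MISMATCH
Result: not a palindrome

0


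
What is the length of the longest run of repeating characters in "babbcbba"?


Input: "babbcbba"
Scanning for longest run:
  Position 1 ('a'): new char, reset run to 1
  Position 2 ('b'): new char, reset run to 1
  Position 3 ('b'): continues run of 'b', length=2
  Position 4 ('c'): new char, reset run to 1
  Position 5 ('b'): new char, reset run to 1
  Position 6 ('b'): continues run of 'b', length=2
  Position 7 ('a'): new char, reset run to 1
Longest run: 'b' with length 2

2


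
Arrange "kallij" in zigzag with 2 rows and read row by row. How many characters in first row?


Zigzag "kallij" into 2 rows:
Placing characters:
  'k' => row 0
  'a' => row 1
  'l' => row 0
  'l' => row 1
  'i' => row 0
  'j' => row 1
Rows:
  Row 0: "kli"
  Row 1: "alj"
First row length: 3

3


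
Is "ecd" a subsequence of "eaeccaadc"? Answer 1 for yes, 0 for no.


Check if "ecd" is a subsequence of "eaeccaadc"
Greedy scan:
  Position 0 ('e'): matches sub[0] = 'e'
  Position 1 ('a'): no match needed
  Position 2 ('e'): no match needed
  Position 3 ('c'): matches sub[1] = 'c'
  Position 4 ('c'): no match needed
  Position 5 ('a'): no match needed
  Position 6 ('a'): no match needed
  Position 7 ('d'): matches sub[2] = 'd'
  Position 8 ('c'): no match needed
All 3 characters matched => is a subsequence

1


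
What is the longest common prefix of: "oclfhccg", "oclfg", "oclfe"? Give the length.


Words: oclfhccg, oclfg, oclfe
  Position 0: all 'o' => match
  Position 1: all 'c' => match
  Position 2: all 'l' => match
  Position 3: all 'f' => match
  Position 4: ('h', 'g', 'e') => mismatch, stop
LCP = "oclf" (length 4)

4


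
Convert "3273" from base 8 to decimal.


Input: "3273" in base 8
Positional expansion:
  Digit '3' (value 3) x 8^3 = 1536
  Digit '2' (value 2) x 8^2 = 128
  Digit '7' (value 7) x 8^1 = 56
  Digit '3' (value 3) x 8^0 = 3
Sum = 1723

1723


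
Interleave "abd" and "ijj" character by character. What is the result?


Interleaving "abd" and "ijj":
  Position 0: 'a' from first, 'i' from second => "ai"
  Position 1: 'b' from first, 'j' from second => "bj"
  Position 2: 'd' from first, 'j' from second => "dj"
Result: aibjdj

aibjdj


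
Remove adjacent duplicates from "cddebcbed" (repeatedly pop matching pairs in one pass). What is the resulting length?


Input: cddebcbed
Stack-based adjacent duplicate removal:
  Read 'c': push. Stack: c
  Read 'd': push. Stack: cd
  Read 'd': matches stack top 'd' => pop. Stack: c
  Read 'e': push. Stack: ce
  Read 'b': push. Stack: ceb
  Read 'c': push. Stack: cebc
  Read 'b': push. Stack: cebcb
  Read 'e': push. Stack: cebcbe
  Read 'd': push. Stack: cebcbed
Final stack: "cebcbed" (length 7)

7


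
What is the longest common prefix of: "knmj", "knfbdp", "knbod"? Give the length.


Words: knmj, knfbdp, knbod
  Position 0: all 'k' => match
  Position 1: all 'n' => match
  Position 2: ('m', 'f', 'b') => mismatch, stop
LCP = "kn" (length 2)

2


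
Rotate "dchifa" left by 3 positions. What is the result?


Input: "dchifa", rotate left by 3
First 3 characters: "dch"
Remaining characters: "ifa"
Concatenate remaining + first: "ifa" + "dch" = "ifadch"

ifadch


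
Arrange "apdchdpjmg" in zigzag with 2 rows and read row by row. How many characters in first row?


Zigzag "apdchdpjmg" into 2 rows:
Placing characters:
  'a' => row 0
  'p' => row 1
  'd' => row 0
  'c' => row 1
  'h' => row 0
  'd' => row 1
  'p' => row 0
  'j' => row 1
  'm' => row 0
  'g' => row 1
Rows:
  Row 0: "adhpm"
  Row 1: "pcdjg"
First row length: 5

5


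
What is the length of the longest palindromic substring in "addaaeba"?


Input: "addaaeba"
Checking substrings for palindromes:
  [0:4] "adda" (len 4) => palindrome
  [1:3] "dd" (len 2) => palindrome
  [3:5] "aa" (len 2) => palindrome
Longest palindromic substring: "adda" with length 4

4


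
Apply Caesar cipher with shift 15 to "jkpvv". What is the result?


Caesar cipher: shift "jkpvv" by 15
  'j' (pos 9) + 15 = pos 24 = 'y'
  'k' (pos 10) + 15 = pos 25 = 'z'
  'p' (pos 15) + 15 = pos 4 = 'e'
  'v' (pos 21) + 15 = pos 10 = 'k'
  'v' (pos 21) + 15 = pos 10 = 'k'
Result: yzekk

yzekk


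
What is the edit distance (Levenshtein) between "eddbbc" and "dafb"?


Computing edit distance: "eddbbc" -> "dafb"
DP table:
           d    a    f    b
      0    1    2    3    4
  e   1    1    2    3    4
  d   2    1    2    3    4
  d   3    2    2    3    4
  b   4    3    3    3    3
  b   5    4    4    4    3
  c   6    5    5    5    4
Edit distance = dp[6][4] = 4

4


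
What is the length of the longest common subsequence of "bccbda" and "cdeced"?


LCS of "bccbda" and "cdeced"
DP table:
           c    d    e    c    e    d
      0    0    0    0    0    0    0
  b   0    0    0    0    0    0    0
  c   0    1    1    1    1    1    1
  c   0    1    1    1    2    2    2
  b   0    1    1    1    2    2    2
  d   0    1    2    2    2    2    3
  a   0    1    2    2    2    2    3
LCS length = dp[6][6] = 3

3


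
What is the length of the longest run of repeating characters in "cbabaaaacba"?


Input: "cbabaaaacba"
Scanning for longest run:
  Position 1 ('b'): new char, reset run to 1
  Position 2 ('a'): new char, reset run to 1
  Position 3 ('b'): new char, reset run to 1
  Position 4 ('a'): new char, reset run to 1
  Position 5 ('a'): continues run of 'a', length=2
  Position 6 ('a'): continues run of 'a', length=3
  Position 7 ('a'): continues run of 'a', length=4
  Position 8 ('c'): new char, reset run to 1
  Position 9 ('b'): new char, reset run to 1
  Position 10 ('a'): new char, reset run to 1
Longest run: 'a' with length 4

4


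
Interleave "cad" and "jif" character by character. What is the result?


Interleaving "cad" and "jif":
  Position 0: 'c' from first, 'j' from second => "cj"
  Position 1: 'a' from first, 'i' from second => "ai"
  Position 2: 'd' from first, 'f' from second => "df"
Result: cjaidf

cjaidf


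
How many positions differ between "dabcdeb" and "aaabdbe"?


Comparing "dabcdeb" and "aaabdbe" position by position:
  Position 0: 'd' vs 'a' => DIFFER
  Position 1: 'a' vs 'a' => same
  Position 2: 'b' vs 'a' => DIFFER
  Position 3: 'c' vs 'b' => DIFFER
  Position 4: 'd' vs 'd' => same
  Position 5: 'e' vs 'b' => DIFFER
  Position 6: 'b' vs 'e' => DIFFER
Positions that differ: 5

5


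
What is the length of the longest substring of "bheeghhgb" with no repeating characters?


Input: "bheeghhgb"
Sliding window (track last position of each char):
  Position 0 ('b'): window [0,0] length 1 -- new best
  Position 1 ('h'): window [0,1] length 2 -- new best
  Position 2 ('e'): window [0,2] length 3 -- new best
  Position 3 ('e'): repeat (last at 2), move window start to 3
  Position 3 ('e'): window [3,3] length 1
  Position 4 ('g'): window [3,4] length 2
  Position 5 ('h'): window [3,5] length 3
  Position 6 ('h'): repeat (last at 5), move window start to 6
  Position 6 ('h'): window [6,6] length 1
  Position 7 ('g'): window [6,7] length 2
  Position 8 ('b'): window [6,8] length 3
Longest substring with no repeats: "bhe" with length 3

3


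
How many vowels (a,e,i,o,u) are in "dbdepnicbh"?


Input: dbdepnicbh
Checking each character:
  'd' at position 0: consonant
  'b' at position 1: consonant
  'd' at position 2: consonant
  'e' at position 3: vowel (running total: 1)
  'p' at position 4: consonant
  'n' at position 5: consonant
  'i' at position 6: vowel (running total: 2)
  'c' at position 7: consonant
  'b' at position 8: consonant
  'h' at position 9: consonant
Total vowels: 2

2


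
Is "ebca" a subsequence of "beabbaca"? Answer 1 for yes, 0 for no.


Check if "ebca" is a subsequence of "beabbaca"
Greedy scan:
  Position 0 ('b'): no match needed
  Position 1 ('e'): matches sub[0] = 'e'
  Position 2 ('a'): no match needed
  Position 3 ('b'): matches sub[1] = 'b'
  Position 4 ('b'): no match needed
  Position 5 ('a'): no match needed
  Position 6 ('c'): matches sub[2] = 'c'
  Position 7 ('a'): matches sub[3] = 'a'
All 4 characters matched => is a subsequence

1


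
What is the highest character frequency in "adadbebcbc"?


Input: adadbebcbc
Character counts:
  'a': 2
  'b': 3
  'c': 2
  'd': 2
  'e': 1
Maximum frequency: 3

3


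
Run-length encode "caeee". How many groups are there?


Input: caeee
Scanning for consecutive runs:
  Group 1: 'c' x 1 (positions 0-0)
  Group 2: 'a' x 1 (positions 1-1)
  Group 3: 'e' x 3 (positions 2-4)
Total groups: 3

3


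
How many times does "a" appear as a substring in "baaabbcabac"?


Searching for "a" in "baaabbcabac"
Scanning each position:
  Position 0: "b" => no
  Position 1: "a" => MATCH
  Position 2: "a" => MATCH
  Position 3: "a" => MATCH
  Position 4: "b" => no
  Position 5: "b" => no
  Position 6: "c" => no
  Position 7: "a" => MATCH
  Position 8: "b" => no
  Position 9: "a" => MATCH
  Position 10: "c" => no
Total occurrences: 5

5


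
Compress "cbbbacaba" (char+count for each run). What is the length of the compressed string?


Input: cbbbacaba
Runs:
  'c' x 1 => "c1"
  'b' x 3 => "b3"
  'a' x 1 => "a1"
  'c' x 1 => "c1"
  'a' x 1 => "a1"
  'b' x 1 => "b1"
  'a' x 1 => "a1"
Compressed: "c1b3a1c1a1b1a1"
Compressed length: 14

14


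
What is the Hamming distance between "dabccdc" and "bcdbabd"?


Comparing "dabccdc" and "bcdbabd" position by position:
  Position 0: 'd' vs 'b' => differ
  Position 1: 'a' vs 'c' => differ
  Position 2: 'b' vs 'd' => differ
  Position 3: 'c' vs 'b' => differ
  Position 4: 'c' vs 'a' => differ
  Position 5: 'd' vs 'b' => differ
  Position 6: 'c' vs 'd' => differ
Total differences (Hamming distance): 7

7


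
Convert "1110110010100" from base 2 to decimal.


Input: "1110110010100" in base 2
Positional expansion:
  Digit '1' (value 1) x 2^12 = 4096
  Digit '1' (value 1) x 2^11 = 2048
  Digit '1' (value 1) x 2^10 = 1024
  Digit '0' (value 0) x 2^9 = 0
  Digit '1' (value 1) x 2^8 = 256
  Digit '1' (value 1) x 2^7 = 128
  Digit '0' (value 0) x 2^6 = 0
  Digit '0' (value 0) x 2^5 = 0
  Digit '1' (value 1) x 2^4 = 16
  Digit '0' (value 0) x 2^3 = 0
  Digit '1' (value 1) x 2^2 = 4
  Digit '0' (value 0) x 2^1 = 0
  Digit '0' (value 0) x 2^0 = 0
Sum = 7572

7572


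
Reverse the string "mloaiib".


Input: mloaiib
Reading characters right to left:
  Position 6: 'b'
  Position 5: 'i'
  Position 4: 'i'
  Position 3: 'a'
  Position 2: 'o'
  Position 1: 'l'
  Position 0: 'm'
Reversed: biiaolm

biiaolm


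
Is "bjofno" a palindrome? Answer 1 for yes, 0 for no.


Input: bjofno
Reversed: onfojb
  Compare pos 0 ('b') with pos 5 ('o'): MISMATCH
  Compare pos 1 ('j') with pos 4 ('n'): MISMATCH
  Compare pos 2 ('o') with pos 3 ('f'): MISMATCH
Result: not a palindrome

0


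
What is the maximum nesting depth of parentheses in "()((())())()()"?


Input: "()((())())()()"
Tracking depth:
  Position 0 '(': depth becomes 1
  Position 1 ')': depth becomes 0
  Position 2 '(': depth becomes 1
  Position 3 '(': depth becomes 2
  Position 4 '(': depth becomes 3
  Position 5 ')': depth becomes 2
  Position 6 ')': depth becomes 1
  Position 7 '(': depth becomes 2
  Position 8 ')': depth becomes 1
  Position 9 ')': depth becomes 0
  Position 10 '(': depth becomes 1
  Position 11 ')': depth becomes 0
  Position 12 '(': depth becomes 1
  Position 13 ')': depth becomes 0
Maximum depth reached: 3

3


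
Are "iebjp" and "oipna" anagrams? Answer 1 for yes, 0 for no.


Strings: "iebjp", "oipna"
Sorted first:  beijp
Sorted second: ainop
Differ at position 0: 'b' vs 'a' => not anagrams

0


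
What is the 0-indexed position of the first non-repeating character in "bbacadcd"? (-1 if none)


Input: bbacadcd
Character frequencies:
  'a': 2
  'b': 2
  'c': 2
  'd': 2
Scanning left to right for freq == 1:
  Position 0 ('b'): freq=2, skip
  Position 1 ('b'): freq=2, skip
  Position 2 ('a'): freq=2, skip
  Position 3 ('c'): freq=2, skip
  Position 4 ('a'): freq=2, skip
  Position 5 ('d'): freq=2, skip
  Position 6 ('c'): freq=2, skip
  Position 7 ('d'): freq=2, skip
  No unique character found => answer = -1

-1


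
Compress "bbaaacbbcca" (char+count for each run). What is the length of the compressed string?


Input: bbaaacbbcca
Runs:
  'b' x 2 => "b2"
  'a' x 3 => "a3"
  'c' x 1 => "c1"
  'b' x 2 => "b2"
  'c' x 2 => "c2"
  'a' x 1 => "a1"
Compressed: "b2a3c1b2c2a1"
Compressed length: 12

12


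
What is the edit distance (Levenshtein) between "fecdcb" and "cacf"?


Computing edit distance: "fecdcb" -> "cacf"
DP table:
           c    a    c    f
      0    1    2    3    4
  f   1    1    2    3    3
  e   2    2    2    3    4
  c   3    2    3    2    3
  d   4    3    3    3    3
  c   5    4    4    3    4
  b   6    5    5    4    4
Edit distance = dp[6][4] = 4

4


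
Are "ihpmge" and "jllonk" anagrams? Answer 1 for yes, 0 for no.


Strings: "ihpmge", "jllonk"
Sorted first:  eghimp
Sorted second: jkllno
Differ at position 0: 'e' vs 'j' => not anagrams

0


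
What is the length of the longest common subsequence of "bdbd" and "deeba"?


LCS of "bdbd" and "deeba"
DP table:
           d    e    e    b    a
      0    0    0    0    0    0
  b   0    0    0    0    1    1
  d   0    1    1    1    1    1
  b   0    1    1    1    2    2
  d   0    1    1    1    2    2
LCS length = dp[4][5] = 2

2


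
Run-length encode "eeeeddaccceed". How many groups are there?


Input: eeeeddaccceed
Scanning for consecutive runs:
  Group 1: 'e' x 4 (positions 0-3)
  Group 2: 'd' x 2 (positions 4-5)
  Group 3: 'a' x 1 (positions 6-6)
  Group 4: 'c' x 3 (positions 7-9)
  Group 5: 'e' x 2 (positions 10-11)
  Group 6: 'd' x 1 (positions 12-12)
Total groups: 6

6


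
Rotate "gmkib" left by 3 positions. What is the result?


Input: "gmkib", rotate left by 3
First 3 characters: "gmk"
Remaining characters: "ib"
Concatenate remaining + first: "ib" + "gmk" = "ibgmk"

ibgmk


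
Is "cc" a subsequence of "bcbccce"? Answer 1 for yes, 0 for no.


Check if "cc" is a subsequence of "bcbccce"
Greedy scan:
  Position 0 ('b'): no match needed
  Position 1 ('c'): matches sub[0] = 'c'
  Position 2 ('b'): no match needed
  Position 3 ('c'): matches sub[1] = 'c'
  Position 4 ('c'): no match needed
  Position 5 ('c'): no match needed
  Position 6 ('e'): no match needed
All 2 characters matched => is a subsequence

1


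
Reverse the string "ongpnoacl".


Input: ongpnoacl
Reading characters right to left:
  Position 8: 'l'
  Position 7: 'c'
  Position 6: 'a'
  Position 5: 'o'
  Position 4: 'n'
  Position 3: 'p'
  Position 2: 'g'
  Position 1: 'n'
  Position 0: 'o'
Reversed: lcaonpgno

lcaonpgno


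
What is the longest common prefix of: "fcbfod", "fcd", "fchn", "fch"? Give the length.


Words: fcbfod, fcd, fchn, fch
  Position 0: all 'f' => match
  Position 1: all 'c' => match
  Position 2: ('b', 'd', 'h', 'h') => mismatch, stop
LCP = "fc" (length 2)

2


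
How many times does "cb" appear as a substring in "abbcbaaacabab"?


Searching for "cb" in "abbcbaaacabab"
Scanning each position:
  Position 0: "ab" => no
  Position 1: "bb" => no
  Position 2: "bc" => no
  Position 3: "cb" => MATCH
  Position 4: "ba" => no
  Position 5: "aa" => no
  Position 6: "aa" => no
  Position 7: "ac" => no
  Position 8: "ca" => no
  Position 9: "ab" => no
  Position 10: "ba" => no
  Position 11: "ab" => no
Total occurrences: 1

1


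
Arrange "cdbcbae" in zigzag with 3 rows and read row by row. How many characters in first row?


Zigzag "cdbcbae" into 3 rows:
Placing characters:
  'c' => row 0
  'd' => row 1
  'b' => row 2
  'c' => row 1
  'b' => row 0
  'a' => row 1
  'e' => row 2
Rows:
  Row 0: "cb"
  Row 1: "dca"
  Row 2: "be"
First row length: 2

2


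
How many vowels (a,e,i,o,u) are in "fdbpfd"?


Input: fdbpfd
Checking each character:
  'f' at position 0: consonant
  'd' at position 1: consonant
  'b' at position 2: consonant
  'p' at position 3: consonant
  'f' at position 4: consonant
  'd' at position 5: consonant
Total vowels: 0

0


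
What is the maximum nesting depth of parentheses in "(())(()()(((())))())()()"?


Input: "(())(()()(((())))())()()"
Tracking depth:
  Position 0 '(': depth becomes 1
  Position 1 '(': depth becomes 2
  Position 2 ')': depth becomes 1
  Position 3 ')': depth becomes 0
  Position 4 '(': depth becomes 1
  Position 5 '(': depth becomes 2
  Position 6 ')': depth becomes 1
  Position 7 '(': depth becomes 2
  Position 8 ')': depth becomes 1
  Position 9 '(': depth becomes 2
  Position 10 '(': depth becomes 3
  Position 11 '(': depth becomes 4
  Position 12 '(': depth becomes 5
  Position 13 ')': depth becomes 4
  Position 14 ')': depth becomes 3
  Position 15 ')': depth becomes 2
  Position 16 ')': depth becomes 1
  Position 17 '(': depth becomes 2
  Position 18 ')': depth becomes 1
  Position 19 ')': depth becomes 0
  Position 20 '(': depth becomes 1
  Position 21 ')': depth becomes 0
  Position 22 '(': depth becomes 1
  Position 23 ')': depth becomes 0
Maximum depth reached: 5

5


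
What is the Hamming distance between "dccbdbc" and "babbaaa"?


Comparing "dccbdbc" and "babbaaa" position by position:
  Position 0: 'd' vs 'b' => differ
  Position 1: 'c' vs 'a' => differ
  Position 2: 'c' vs 'b' => differ
  Position 3: 'b' vs 'b' => same
  Position 4: 'd' vs 'a' => differ
  Position 5: 'b' vs 'a' => differ
  Position 6: 'c' vs 'a' => differ
Total differences (Hamming distance): 6

6


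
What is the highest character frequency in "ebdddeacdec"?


Input: ebdddeacdec
Character counts:
  'a': 1
  'b': 1
  'c': 2
  'd': 4
  'e': 3
Maximum frequency: 4

4


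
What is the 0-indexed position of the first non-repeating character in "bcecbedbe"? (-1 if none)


Input: bcecbedbe
Character frequencies:
  'b': 3
  'c': 2
  'd': 1
  'e': 3
Scanning left to right for freq == 1:
  Position 0 ('b'): freq=3, skip
  Position 1 ('c'): freq=2, skip
  Position 2 ('e'): freq=3, skip
  Position 3 ('c'): freq=2, skip
  Position 4 ('b'): freq=3, skip
  Position 5 ('e'): freq=3, skip
  Position 6 ('d'): unique! => answer = 6

6


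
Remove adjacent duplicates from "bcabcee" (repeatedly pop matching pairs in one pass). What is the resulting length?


Input: bcabcee
Stack-based adjacent duplicate removal:
  Read 'b': push. Stack: b
  Read 'c': push. Stack: bc
  Read 'a': push. Stack: bca
  Read 'b': push. Stack: bcab
  Read 'c': push. Stack: bcabc
  Read 'e': push. Stack: bcabce
  Read 'e': matches stack top 'e' => pop. Stack: bcabc
Final stack: "bcabc" (length 5)

5


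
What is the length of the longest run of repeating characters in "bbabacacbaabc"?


Input: "bbabacacbaabc"
Scanning for longest run:
  Position 1 ('b'): continues run of 'b', length=2
  Position 2 ('a'): new char, reset run to 1
  Position 3 ('b'): new char, reset run to 1
  Position 4 ('a'): new char, reset run to 1
  Position 5 ('c'): new char, reset run to 1
  Position 6 ('a'): new char, reset run to 1
  Position 7 ('c'): new char, reset run to 1
  Position 8 ('b'): new char, reset run to 1
  Position 9 ('a'): new char, reset run to 1
  Position 10 ('a'): continues run of 'a', length=2
  Position 11 ('b'): new char, reset run to 1
  Position 12 ('c'): new char, reset run to 1
Longest run: 'b' with length 2

2


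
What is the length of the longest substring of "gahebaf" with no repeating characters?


Input: "gahebaf"
Sliding window (track last position of each char):
  Position 0 ('g'): window [0,0] length 1 -- new best
  Position 1 ('a'): window [0,1] length 2 -- new best
  Position 2 ('h'): window [0,2] length 3 -- new best
  Position 3 ('e'): window [0,3] length 4 -- new best
  Position 4 ('b'): window [0,4] length 5 -- new best
  Position 5 ('a'): repeat (last at 1), move window start to 2
  Position 5 ('a'): window [2,5] length 4
  Position 6 ('f'): window [2,6] length 5
Longest substring with no repeats: "gaheb" with length 5

5


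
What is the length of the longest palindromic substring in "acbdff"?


Input: "acbdff"
Checking substrings for palindromes:
  [4:6] "ff" (len 2) => palindrome
Longest palindromic substring: "ff" with length 2

2


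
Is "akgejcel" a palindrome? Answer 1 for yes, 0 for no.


Input: akgejcel
Reversed: lecjegka
  Compare pos 0 ('a') with pos 7 ('l'): MISMATCH
  Compare pos 1 ('k') with pos 6 ('e'): MISMATCH
  Compare pos 2 ('g') with pos 5 ('c'): MISMATCH
  Compare pos 3 ('e') with pos 4 ('j'): MISMATCH
Result: not a palindrome

0


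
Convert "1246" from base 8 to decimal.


Input: "1246" in base 8
Positional expansion:
  Digit '1' (value 1) x 8^3 = 512
  Digit '2' (value 2) x 8^2 = 128
  Digit '4' (value 4) x 8^1 = 32
  Digit '6' (value 6) x 8^0 = 6
Sum = 678

678


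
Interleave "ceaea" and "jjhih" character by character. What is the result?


Interleaving "ceaea" and "jjhih":
  Position 0: 'c' from first, 'j' from second => "cj"
  Position 1: 'e' from first, 'j' from second => "ej"
  Position 2: 'a' from first, 'h' from second => "ah"
  Position 3: 'e' from first, 'i' from second => "ei"
  Position 4: 'a' from first, 'h' from second => "ah"
Result: cjejaheiah

cjejaheiah


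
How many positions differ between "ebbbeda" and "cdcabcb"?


Comparing "ebbbeda" and "cdcabcb" position by position:
  Position 0: 'e' vs 'c' => DIFFER
  Position 1: 'b' vs 'd' => DIFFER
  Position 2: 'b' vs 'c' => DIFFER
  Position 3: 'b' vs 'a' => DIFFER
  Position 4: 'e' vs 'b' => DIFFER
  Position 5: 'd' vs 'c' => DIFFER
  Position 6: 'a' vs 'b' => DIFFER
Positions that differ: 7

7


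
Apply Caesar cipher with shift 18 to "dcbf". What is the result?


Caesar cipher: shift "dcbf" by 18
  'd' (pos 3) + 18 = pos 21 = 'v'
  'c' (pos 2) + 18 = pos 20 = 'u'
  'b' (pos 1) + 18 = pos 19 = 't'
  'f' (pos 5) + 18 = pos 23 = 'x'
Result: vutx

vutx


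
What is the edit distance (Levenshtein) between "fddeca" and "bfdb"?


Computing edit distance: "fddeca" -> "bfdb"
DP table:
           b    f    d    b
      0    1    2    3    4
  f   1    1    1    2    3
  d   2    2    2    1    2
  d   3    3    3    2    2
  e   4    4    4    3    3
  c   5    5    5    4    4
  a   6    6    6    5    5
Edit distance = dp[6][4] = 5

5


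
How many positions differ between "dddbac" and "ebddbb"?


Comparing "dddbac" and "ebddbb" position by position:
  Position 0: 'd' vs 'e' => DIFFER
  Position 1: 'd' vs 'b' => DIFFER
  Position 2: 'd' vs 'd' => same
  Position 3: 'b' vs 'd' => DIFFER
  Position 4: 'a' vs 'b' => DIFFER
  Position 5: 'c' vs 'b' => DIFFER
Positions that differ: 5

5


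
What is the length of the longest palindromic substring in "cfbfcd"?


Input: "cfbfcd"
Checking substrings for palindromes:
  [0:5] "cfbfc" (len 5) => palindrome
  [1:4] "fbf" (len 3) => palindrome
Longest palindromic substring: "cfbfc" with length 5

5


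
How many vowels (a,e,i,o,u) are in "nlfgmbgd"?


Input: nlfgmbgd
Checking each character:
  'n' at position 0: consonant
  'l' at position 1: consonant
  'f' at position 2: consonant
  'g' at position 3: consonant
  'm' at position 4: consonant
  'b' at position 5: consonant
  'g' at position 6: consonant
  'd' at position 7: consonant
Total vowels: 0

0


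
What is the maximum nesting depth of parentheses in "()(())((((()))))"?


Input: "()(())((((()))))"
Tracking depth:
  Position 0 '(': depth becomes 1
  Position 1 ')': depth becomes 0
  Position 2 '(': depth becomes 1
  Position 3 '(': depth becomes 2
  Position 4 ')': depth becomes 1
  Position 5 ')': depth becomes 0
  Position 6 '(': depth becomes 1
  Position 7 '(': depth becomes 2
  Position 8 '(': depth becomes 3
  Position 9 '(': depth becomes 4
  Position 10 '(': depth becomes 5
  Position 11 ')': depth becomes 4
  Position 12 ')': depth becomes 3
  Position 13 ')': depth becomes 2
  Position 14 ')': depth becomes 1
  Position 15 ')': depth becomes 0
Maximum depth reached: 5

5


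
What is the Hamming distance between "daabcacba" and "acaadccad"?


Comparing "daabcacba" and "acaadccad" position by position:
  Position 0: 'd' vs 'a' => differ
  Position 1: 'a' vs 'c' => differ
  Position 2: 'a' vs 'a' => same
  Position 3: 'b' vs 'a' => differ
  Position 4: 'c' vs 'd' => differ
  Position 5: 'a' vs 'c' => differ
  Position 6: 'c' vs 'c' => same
  Position 7: 'b' vs 'a' => differ
  Position 8: 'a' vs 'd' => differ
Total differences (Hamming distance): 7

7


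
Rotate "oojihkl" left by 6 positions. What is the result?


Input: "oojihkl", rotate left by 6
First 6 characters: "oojihk"
Remaining characters: "l"
Concatenate remaining + first: "l" + "oojihk" = "loojihk"

loojihk


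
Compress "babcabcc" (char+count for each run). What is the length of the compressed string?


Input: babcabcc
Runs:
  'b' x 1 => "b1"
  'a' x 1 => "a1"
  'b' x 1 => "b1"
  'c' x 1 => "c1"
  'a' x 1 => "a1"
  'b' x 1 => "b1"
  'c' x 2 => "c2"
Compressed: "b1a1b1c1a1b1c2"
Compressed length: 14

14


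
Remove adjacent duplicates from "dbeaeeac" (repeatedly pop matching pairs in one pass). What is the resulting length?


Input: dbeaeeac
Stack-based adjacent duplicate removal:
  Read 'd': push. Stack: d
  Read 'b': push. Stack: db
  Read 'e': push. Stack: dbe
  Read 'a': push. Stack: dbea
  Read 'e': push. Stack: dbeae
  Read 'e': matches stack top 'e' => pop. Stack: dbea
  Read 'a': matches stack top 'a' => pop. Stack: dbe
  Read 'c': push. Stack: dbec
Final stack: "dbec" (length 4)

4


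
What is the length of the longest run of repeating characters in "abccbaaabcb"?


Input: "abccbaaabcb"
Scanning for longest run:
  Position 1 ('b'): new char, reset run to 1
  Position 2 ('c'): new char, reset run to 1
  Position 3 ('c'): continues run of 'c', length=2
  Position 4 ('b'): new char, reset run to 1
  Position 5 ('a'): new char, reset run to 1
  Position 6 ('a'): continues run of 'a', length=2
  Position 7 ('a'): continues run of 'a', length=3
  Position 8 ('b'): new char, reset run to 1
  Position 9 ('c'): new char, reset run to 1
  Position 10 ('b'): new char, reset run to 1
Longest run: 'a' with length 3

3


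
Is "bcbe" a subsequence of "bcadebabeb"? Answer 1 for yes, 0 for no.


Check if "bcbe" is a subsequence of "bcadebabeb"
Greedy scan:
  Position 0 ('b'): matches sub[0] = 'b'
  Position 1 ('c'): matches sub[1] = 'c'
  Position 2 ('a'): no match needed
  Position 3 ('d'): no match needed
  Position 4 ('e'): no match needed
  Position 5 ('b'): matches sub[2] = 'b'
  Position 6 ('a'): no match needed
  Position 7 ('b'): no match needed
  Position 8 ('e'): matches sub[3] = 'e'
  Position 9 ('b'): no match needed
All 4 characters matched => is a subsequence

1


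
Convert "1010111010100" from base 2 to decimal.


Input: "1010111010100" in base 2
Positional expansion:
  Digit '1' (value 1) x 2^12 = 4096
  Digit '0' (value 0) x 2^11 = 0
  Digit '1' (value 1) x 2^10 = 1024
  Digit '0' (value 0) x 2^9 = 0
  Digit '1' (value 1) x 2^8 = 256
  Digit '1' (value 1) x 2^7 = 128
  Digit '1' (value 1) x 2^6 = 64
  Digit '0' (value 0) x 2^5 = 0
  Digit '1' (value 1) x 2^4 = 16
  Digit '0' (value 0) x 2^3 = 0
  Digit '1' (value 1) x 2^2 = 4
  Digit '0' (value 0) x 2^1 = 0
  Digit '0' (value 0) x 2^0 = 0
Sum = 5588

5588


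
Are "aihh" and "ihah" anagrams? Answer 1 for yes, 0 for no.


Strings: "aihh", "ihah"
Sorted first:  ahhi
Sorted second: ahhi
Sorted forms match => anagrams

1


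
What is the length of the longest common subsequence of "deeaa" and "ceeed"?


LCS of "deeaa" and "ceeed"
DP table:
           c    e    e    e    d
      0    0    0    0    0    0
  d   0    0    0    0    0    1
  e   0    0    1    1    1    1
  e   0    0    1    2    2    2
  a   0    0    1    2    2    2
  a   0    0    1    2    2    2
LCS length = dp[5][5] = 2

2


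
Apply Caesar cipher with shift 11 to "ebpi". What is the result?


Caesar cipher: shift "ebpi" by 11
  'e' (pos 4) + 11 = pos 15 = 'p'
  'b' (pos 1) + 11 = pos 12 = 'm'
  'p' (pos 15) + 11 = pos 0 = 'a'
  'i' (pos 8) + 11 = pos 19 = 't'
Result: pmat

pmat


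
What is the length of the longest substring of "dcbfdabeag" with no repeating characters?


Input: "dcbfdabeag"
Sliding window (track last position of each char):
  Position 0 ('d'): window [0,0] length 1 -- new best
  Position 1 ('c'): window [0,1] length 2 -- new best
  Position 2 ('b'): window [0,2] length 3 -- new best
  Position 3 ('f'): window [0,3] length 4 -- new best
  Position 4 ('d'): repeat (last at 0), move window start to 1
  Position 4 ('d'): window [1,4] length 4
  Position 5 ('a'): window [1,5] length 5 -- new best
  Position 6 ('b'): repeat (last at 2), move window start to 3
  Position 6 ('b'): window [3,6] length 4
  Position 7 ('e'): window [3,7] length 5
  Position 8 ('a'): repeat (last at 5), move window start to 6
  Position 8 ('a'): window [6,8] length 3
  Position 9 ('g'): window [6,9] length 4
Longest substring with no repeats: "cbfda" with length 5

5


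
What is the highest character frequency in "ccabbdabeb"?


Input: ccabbdabeb
Character counts:
  'a': 2
  'b': 4
  'c': 2
  'd': 1
  'e': 1
Maximum frequency: 4

4


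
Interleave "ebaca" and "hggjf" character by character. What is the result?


Interleaving "ebaca" and "hggjf":
  Position 0: 'e' from first, 'h' from second => "eh"
  Position 1: 'b' from first, 'g' from second => "bg"
  Position 2: 'a' from first, 'g' from second => "ag"
  Position 3: 'c' from first, 'j' from second => "cj"
  Position 4: 'a' from first, 'f' from second => "af"
Result: ehbgagcjaf

ehbgagcjaf


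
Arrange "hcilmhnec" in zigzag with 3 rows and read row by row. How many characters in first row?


Zigzag "hcilmhnec" into 3 rows:
Placing characters:
  'h' => row 0
  'c' => row 1
  'i' => row 2
  'l' => row 1
  'm' => row 0
  'h' => row 1
  'n' => row 2
  'e' => row 1
  'c' => row 0
Rows:
  Row 0: "hmc"
  Row 1: "clhe"
  Row 2: "in"
First row length: 3

3


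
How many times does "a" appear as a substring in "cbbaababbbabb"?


Searching for "a" in "cbbaababbbabb"
Scanning each position:
  Position 0: "c" => no
  Position 1: "b" => no
  Position 2: "b" => no
  Position 3: "a" => MATCH
  Position 4: "a" => MATCH
  Position 5: "b" => no
  Position 6: "a" => MATCH
  Position 7: "b" => no
  Position 8: "b" => no
  Position 9: "b" => no
  Position 10: "a" => MATCH
  Position 11: "b" => no
  Position 12: "b" => no
Total occurrences: 4

4


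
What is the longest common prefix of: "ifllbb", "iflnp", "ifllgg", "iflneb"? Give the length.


Words: ifllbb, iflnp, ifllgg, iflneb
  Position 0: all 'i' => match
  Position 1: all 'f' => match
  Position 2: all 'l' => match
  Position 3: ('l', 'n', 'l', 'n') => mismatch, stop
LCP = "ifl" (length 3)

3


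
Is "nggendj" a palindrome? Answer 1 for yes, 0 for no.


Input: nggendj
Reversed: jdneggn
  Compare pos 0 ('n') with pos 6 ('j'): MISMATCH
  Compare pos 1 ('g') with pos 5 ('d'): MISMATCH
  Compare pos 2 ('g') with pos 4 ('n'): MISMATCH
Result: not a palindrome

0
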